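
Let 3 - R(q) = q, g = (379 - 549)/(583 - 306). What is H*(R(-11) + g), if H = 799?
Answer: 2962692/277 ≈ 10696.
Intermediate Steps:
g = -170/277 ≈ -0.61372
R(q) = 3 - q
H*(R(-11) + g) = 799*((3 - 1*(-11)) - 170/277) = 799*((3 + 11) - 170/277) = 799*(14 - 170/277) = 799*(3708/277) = 2962692/277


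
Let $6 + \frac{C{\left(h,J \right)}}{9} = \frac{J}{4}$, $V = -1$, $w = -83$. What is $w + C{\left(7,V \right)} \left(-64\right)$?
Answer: $3517$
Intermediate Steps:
$C{\left(h,J \right)} = -54 + \frac{9 J}{4}$ ($C{\left(h,J \right)} = -54 + 9 \frac{J}{4} = -54 + \frac{9 J}{4}$)
$w + C{\left(7,V \right)} \left(-64\right) = -83 + \left(-54 + \frac{9}{4} \left(-1\right)\right) \left(-64\right) = -83 + \left(-54 - \frac{9}{4}\right) \left(-64\right) = -83 - -3600 = -83 + 3600 = 3517$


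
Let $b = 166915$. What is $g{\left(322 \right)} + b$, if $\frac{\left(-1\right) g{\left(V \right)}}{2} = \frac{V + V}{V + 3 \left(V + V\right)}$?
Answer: $\frac{1168401}{7} \approx 1.6691 \cdot 10^{5}$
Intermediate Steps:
$g{\left(V \right)} = - \frac{4}{7}$ ($g{\left(V \right)} = - 2 \frac{V + V}{V + 3 \left(V + V\right)} = - 2 \frac{2 V}{V + 3 \cdot 2 V} = - 2 \frac{2 V}{V + 6 V} = - 2 \frac{2 V}{7 V} = - 2 \cdot 2 V \frac{1}{7 V} = \left(-2\right) \frac{2}{7} = - \frac{4}{7}$)
$g{\left(322 \right)} + b = - \frac{4}{7} + 166915 = \frac{1168401}{7}$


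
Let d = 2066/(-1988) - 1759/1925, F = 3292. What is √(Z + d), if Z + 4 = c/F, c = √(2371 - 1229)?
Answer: √(-12051297866889358 + 614947431175*√1142)/44993410 ≈ 2.4378*I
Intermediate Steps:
c = √1142 ≈ 33.793
Z = -4 + √1142/3292 ≈ -3.9897
d = -533853/273350 (d = 2066*(-1/1988) - 1759*1/1925 = -1033/994 - 1759/1925 = -533853/273350 ≈ -1.9530)
√(Z + d) = √((-4 + √1142/3292) - 533853/273350) = √(-1627253/273350 + √1142/3292)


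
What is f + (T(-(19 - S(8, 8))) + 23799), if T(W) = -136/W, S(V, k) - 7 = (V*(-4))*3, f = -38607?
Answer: -399782/27 ≈ -14807.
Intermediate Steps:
S(V, k) = 7 - 12*V (S(V, k) = 7 + (V*(-4))*3 = 7 - 4*V*3 = 7 - 12*V)
f + (T(-(19 - S(8, 8))) + 23799) = -38607 + (-136*(-1/(19 - (7 - 12*8))) + 23799) = -38607 + (-136*(-1/(19 - (7 - 96))) + 23799) = -38607 + (-136*(-1/(19 - 1*(-89))) + 23799) = -38607 + (-136*(-1/(19 + 89)) + 23799) = -38607 + (-136/((-1*108)) + 23799) = -38607 + (-136/(-108) + 23799) = -38607 + (-136*(-1/108) + 23799) = -38607 + (34/27 + 23799) = -38607 + 642607/27 = -399782/27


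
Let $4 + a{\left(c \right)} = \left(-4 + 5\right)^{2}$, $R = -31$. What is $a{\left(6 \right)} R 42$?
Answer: $3906$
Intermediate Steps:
$a{\left(c \right)} = -3$ ($a{\left(c \right)} = -4 + \left(-4 + 5\right)^{2} = -4 + 1^{2} = -4 + 1 = -3$)
$a{\left(6 \right)} R 42 = \left(-3\right) \left(-31\right) 42 = 93 \cdot 42 = 3906$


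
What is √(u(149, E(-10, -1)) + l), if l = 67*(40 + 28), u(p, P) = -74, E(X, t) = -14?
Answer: 3*√498 ≈ 66.948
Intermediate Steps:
l = 4556 (l = 67*68 = 4556)
√(u(149, E(-10, -1)) + l) = √(-74 + 4556) = √4482 = 3*√498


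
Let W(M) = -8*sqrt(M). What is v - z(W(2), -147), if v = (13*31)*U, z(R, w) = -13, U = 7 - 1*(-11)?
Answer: 7267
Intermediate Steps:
U = 18 (U = 7 + 11 = 18)
v = 7254 (v = (13*31)*18 = 403*18 = 7254)
v - z(W(2), -147) = 7254 - 1*(-13) = 7254 + 13 = 7267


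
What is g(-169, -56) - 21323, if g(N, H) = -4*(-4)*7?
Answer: -21211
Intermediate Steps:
g(N, H) = 112 (g(N, H) = 16*7 = 112)
g(-169, -56) - 21323 = 112 - 21323 = -21211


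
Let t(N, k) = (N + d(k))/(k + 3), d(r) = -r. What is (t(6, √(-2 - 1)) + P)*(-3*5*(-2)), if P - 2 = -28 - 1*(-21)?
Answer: 90*(-2*√3 + 3*I)/(√3 - 3*I) ≈ -112.5 - 38.971*I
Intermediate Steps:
P = -5 (P = 2 + (-28 - 1*(-21)) = 2 + (-28 + 21) = 2 - 7 = -5)
t(N, k) = (N - k)/(3 + k) (t(N, k) = (N - k)/(k + 3) = (N - k)/(3 + k))
(t(6, √(-2 - 1)) + P)*(-3*5*(-2)) = ((6 - √(-2 - 1))/(3 + √(-2 - 1)) - 5)*(-3*5*(-2)) = ((6 - √(-3))/(3 + √(-3)) - 5)*(-15*(-2)) = ((6 - I*√3)/(3 + I*√3) - 5)*30 = (-5 + (6 - I*√3)/(3 + I*√3))*30 = -150 + 30*(6 - I*√3)/(3 + I*√3)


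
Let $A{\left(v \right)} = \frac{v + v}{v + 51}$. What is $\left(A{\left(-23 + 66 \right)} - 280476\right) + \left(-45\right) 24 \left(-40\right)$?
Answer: $- \frac{11151929}{47} \approx -2.3728 \cdot 10^{5}$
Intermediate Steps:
$A{\left(v \right)} = \frac{2 v}{51 + v}$
$\left(A{\left(-23 + 66 \right)} - 280476\right) + \left(-45\right) 24 \left(-40\right) = \left(\frac{2 \left(-23 + 66\right)}{51 + \left(-23 + 66\right)} - 280476\right) + \left(-45\right) 24 \left(-40\right) = \left(2 \cdot 43 \frac{1}{51 + 43} - 280476\right) - -43200 = \left(2 \cdot 43 \cdot \frac{1}{94} - 280476\right) + 43200 = \left(\frac{43}{47} - 280476\right) + 43200 = - \frac{13182329}{47} + 43200 = - \frac{11151929}{47}$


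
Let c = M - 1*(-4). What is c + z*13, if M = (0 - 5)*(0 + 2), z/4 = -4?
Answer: -214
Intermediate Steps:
z = -16 (z = 4*(-4) = -16)
M = -10 (M = -5*2 = -10)
c = -6 (c = -10 - 1*(-4) = -10 + 4 = -6)
c + z*13 = -6 - 16*13 = -6 - 208 = -214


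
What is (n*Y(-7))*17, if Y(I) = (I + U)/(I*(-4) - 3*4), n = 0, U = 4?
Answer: 0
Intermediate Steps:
Y(I) = (4 + I)/(-12 - 4*I) (Y(I) = (I + 4)/(I*(-4) - 3*4) = (4 + I)/(-4*I - 12) = (4 + I)/(-12 - 4*I))
(n*Y(-7))*17 = (0*((-4 - 1*(-7))/(4*(3 - 7))))*17 = (0*((1/4)*(-4 + 7)/(-4)))*17 = (0*((1/4)*(-1/4)*3))*17 = (0*(-3/16))*17 = 0*17 = 0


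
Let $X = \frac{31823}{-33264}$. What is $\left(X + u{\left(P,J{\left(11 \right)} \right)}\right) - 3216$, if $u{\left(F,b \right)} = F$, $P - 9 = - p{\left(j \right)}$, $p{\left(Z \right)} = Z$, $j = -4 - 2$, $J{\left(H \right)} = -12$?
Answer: $- \frac{9682717}{3024} \approx -3202.0$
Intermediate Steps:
$j = -6$ ($j = -4 - 2 = -6$)
$X = - \frac{2893}{3024}$ ($X = 31823 \left(- \frac{1}{33264}\right) = - \frac{2893}{3024} \approx -0.95668$)
$P = 15$ ($P = 9 - -6 = 9 + 6 = 15$)
$\left(X + u{\left(P,J{\left(11 \right)} \right)}\right) - 3216 = \left(- \frac{2893}{3024} + 15\right) - 3216 = \frac{42467}{3024} - 3216 = - \frac{9682717}{3024}$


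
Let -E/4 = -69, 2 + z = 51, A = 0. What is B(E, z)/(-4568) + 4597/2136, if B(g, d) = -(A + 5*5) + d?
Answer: 2618479/1219656 ≈ 2.1469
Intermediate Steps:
z = 49 (z = -2 + 51 = 49)
E = 276 (E = -4*(-69) = 276)
B(g, d) = -25 + d (B(g, d) = -(0 + 5*5) + d = -(0 + 25) + d = -1*25 + d = -25 + d)
B(E, z)/(-4568) + 4597/2136 = (-25 + 49)/(-4568) + 4597/2136 = 24*(-1/4568) + 4597*(1/2136) = -3/571 + 4597/2136 = 2618479/1219656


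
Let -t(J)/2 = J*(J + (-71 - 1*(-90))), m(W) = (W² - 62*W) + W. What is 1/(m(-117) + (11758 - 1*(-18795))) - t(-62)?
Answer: 273952829/51379 ≈ 5332.0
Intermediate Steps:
m(W) = W² - 61*W
t(J) = -2*J*(19 + J) (t(J) = -2*J*(J + (-71 - 1*(-90))) = -2*J*(J + (-71 + 90)) = -2*J*(J + 19) = -2*J*(19 + J))
1/(m(-117) + (11758 - 1*(-18795))) - t(-62) = 1/(-117*(-61 - 117) + (11758 - 1*(-18795))) - (-2)*(-62)*(19 - 62) = 1/(-117*(-178) + (11758 + 18795)) - (-2)*(-62)*(-43) = 1/(20826 + 30553) - 1*(-5332) = 1/51379 + 5332 = 273952829/51379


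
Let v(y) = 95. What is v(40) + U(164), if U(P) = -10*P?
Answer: -1545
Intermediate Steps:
v(40) + U(164) = 95 - 10*164 = 95 - 1640 = -1545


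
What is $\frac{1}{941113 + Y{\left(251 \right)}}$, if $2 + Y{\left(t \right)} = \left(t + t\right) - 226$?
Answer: $\frac{1}{941387} \approx 1.0623 \cdot 10^{-6}$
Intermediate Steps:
$Y{\left(t \right)} = -228 + 2 t$ ($Y{\left(t \right)} = -2 + \left(\left(t + t\right) - 226\right) = -2 + \left(2 t - 226\right) = -2 + \left(-226 + 2 t\right) = -228 + 2 t$)
$\frac{1}{941113 + Y{\left(251 \right)}} = \frac{1}{941113 + \left(-228 + 2 \cdot 251\right)} = \frac{1}{941113 + \left(-228 + 502\right)} = \frac{1}{941113 + 274} = \frac{1}{941387}$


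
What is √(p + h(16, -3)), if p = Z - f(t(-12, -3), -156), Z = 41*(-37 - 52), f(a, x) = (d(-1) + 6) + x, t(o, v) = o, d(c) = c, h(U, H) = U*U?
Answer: I*√3242 ≈ 56.939*I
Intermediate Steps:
h(U, H) = U²
f(a, x) = 5 + x (f(a, x) = (-1 + 6) + x = 5 + x)
Z = -3649 (Z = 41*(-89) = -3649)
p = -3498 (p = -3649 - (5 - 156) = -3649 - 1*(-151) = -3649 + 151 = -3498)
√(p + h(16, -3)) = √(-3498 + 16²) = √(-3498 + 256) = √(-3242) = I*√3242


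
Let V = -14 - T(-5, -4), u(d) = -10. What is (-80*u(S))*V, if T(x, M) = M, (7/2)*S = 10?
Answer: -8000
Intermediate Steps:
S = 20/7 (S = (2/7)*10 = 20/7 ≈ 2.8571)
V = -10 (V = -14 - 1*(-4) = -14 + 4 = -10)
(-80*u(S))*V = -80*(-10)*(-10) = 800*(-10) = -8000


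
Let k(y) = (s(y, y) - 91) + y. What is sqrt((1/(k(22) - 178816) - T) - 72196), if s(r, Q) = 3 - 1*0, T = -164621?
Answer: 3*sqrt(328609590005202)/178882 ≈ 304.01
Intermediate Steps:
s(r, Q) = 3 (s(r, Q) = 3 + 0 = 3)
k(y) = -88 + y (k(y) = (3 - 91) + y = -88 + y)
sqrt((1/(k(22) - 178816) - T) - 72196) = sqrt((1/((-88 + 22) - 178816) - 1*(-164621)) - 72196) = sqrt((1/(-66 - 178816) + 164621) - 72196) = sqrt((1/(-178882) + 164621) - 72196) = sqrt((-1/178882 + 164621) - 72196) = sqrt(29447733721/178882 - 72196) = sqrt(16533168849/178882) = 3*sqrt(328609590005202)/178882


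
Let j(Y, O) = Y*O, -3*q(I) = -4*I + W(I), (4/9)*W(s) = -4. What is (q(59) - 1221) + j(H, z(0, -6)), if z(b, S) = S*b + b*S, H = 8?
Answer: -3418/3 ≈ -1139.3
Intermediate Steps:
W(s) = -9 (W(s) = (9/4)*(-4) = -9)
z(b, S) = 2*S*b (z(b, S) = S*b + S*b = 2*S*b)
q(I) = 3 + 4*I/3 (q(I) = -(-4*I - 9)/3 = -(-9 - 4*I)/3 = 3 + 4*I/3)
j(Y, O) = O*Y
(q(59) - 1221) + j(H, z(0, -6)) = ((3 + (4/3)*59) - 1221) + (2*(-6)*0)*8 = ((3 + 236/3) - 1221) + 0*8 = (245/3 - 1221) + 0 = -3418/3 + 0 = -3418/3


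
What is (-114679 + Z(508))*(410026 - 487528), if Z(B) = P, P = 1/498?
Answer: 737691691297/83 ≈ 8.8878e+9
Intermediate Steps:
P = 1/498 ≈ 0.0020080
Z(B) = 1/498
(-114679 + Z(508))*(410026 - 487528) = (-114679 + 1/498)*(410026 - 487528) = -57110141/498*(-77502) = 737691691297/83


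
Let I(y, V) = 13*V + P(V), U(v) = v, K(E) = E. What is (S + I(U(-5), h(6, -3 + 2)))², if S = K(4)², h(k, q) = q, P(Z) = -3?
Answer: 0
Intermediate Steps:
I(y, V) = -3 + 13*V (I(y, V) = 13*V - 3 = -3 + 13*V)
S = 16 (S = 4² = 16)
(S + I(U(-5), h(6, -3 + 2)))² = (16 + (-3 + 13*(-3 + 2)))² = (16 + (-3 + 13*(-1)))² = (16 + (-3 - 13))² = (16 - 16)² = 0² = 0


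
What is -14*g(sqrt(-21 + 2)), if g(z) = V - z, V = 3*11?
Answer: -462 + 14*I*sqrt(19) ≈ -462.0 + 61.025*I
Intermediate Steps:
V = 33
g(z) = 33 - z
-14*g(sqrt(-21 + 2)) = -14*(33 - sqrt(-21 + 2)) = -14*(33 - sqrt(-19)) = -14*(33 - I*sqrt(19)) = -462 + 14*I*sqrt(19)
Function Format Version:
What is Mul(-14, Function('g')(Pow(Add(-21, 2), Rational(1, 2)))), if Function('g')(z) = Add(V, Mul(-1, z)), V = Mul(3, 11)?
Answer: Add(-462, Mul(14, I, Pow(19, Rational(1, 2)))) ≈ Add(-462.00, Mul(61.025, I))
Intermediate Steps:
V = 33
Function('g')(z) = Add(33, Mul(-1, z))
Mul(-14, Function('g')(Pow(Add(-21, 2), Rational(1, 2)))) = Mul(-14, Add(33, Mul(-1, Pow(Add(-21, 2), Rational(1, 2))))) = Mul(-14, Add(33, Mul(-1, Pow(-19, Rational(1, 2))))) = Mul(-14, Add(33, Mul(-1, Mul(I, Pow(19, Rational(1, 2)))))) = Mul(-14, Add(33, Mul(-1, I, Pow(19, Rational(1, 2))))) = Add(-462, Mul(14, I, Pow(19, Rational(1, 2))))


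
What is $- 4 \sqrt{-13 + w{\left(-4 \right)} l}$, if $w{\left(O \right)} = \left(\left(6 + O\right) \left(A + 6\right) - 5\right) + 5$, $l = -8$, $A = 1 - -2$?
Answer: $- 4 i \sqrt{157} \approx - 50.12 i$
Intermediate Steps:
$A = 3$ ($A = 1 + 2 = 3$)
$w{\left(O \right)} = 54 + 9 O$ ($w{\left(O \right)} = \left(\left(6 + O\right) \left(3 + 6\right) - 5\right) + 5 = \left(\left(6 + O\right) 9 - 5\right) + 5 = \left(\left(54 + 9 O\right) - 5\right) + 5 = \left(49 + 9 O\right) + 5 = 54 + 9 O$)
$- 4 \sqrt{-13 + w{\left(-4 \right)} l} = - 4 \sqrt{-13 + \left(54 + 9 \left(-4\right)\right) \left(-8\right)} = - 4 \sqrt{-13 + \left(54 - 36\right) \left(-8\right)} = - 4 \sqrt{-13 + 18 \left(-8\right)} = - 4 \sqrt{-13 - 144} = - 4 \sqrt{-157} = - 4 i \sqrt{157}$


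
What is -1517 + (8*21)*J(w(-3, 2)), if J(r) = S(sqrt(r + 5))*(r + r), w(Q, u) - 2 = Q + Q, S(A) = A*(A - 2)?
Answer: -173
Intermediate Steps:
S(A) = A*(-2 + A)
w(Q, u) = 2 + 2*Q (w(Q, u) = 2 + (Q + Q) = 2 + 2*Q)
J(r) = 2*r*sqrt(5 + r)*(-2 + sqrt(5 + r)) (J(r) = (sqrt(r + 5)*(-2 + sqrt(r + 5)))*(r + r) = (sqrt(5 + r)*(-2 + sqrt(5 + r)))*(2*r) = 2*r*sqrt(5 + r)*(-2 + sqrt(5 + r)))
-1517 + (8*21)*J(w(-3, 2)) = -1517 + (8*21)*(2*(2 + 2*(-3))*(5 + (2 + 2*(-3)) - 2*sqrt(5 + (2 + 2*(-3))))) = -1517 + 168*(2*(2 - 6)*(5 + (2 - 6) - 2*sqrt(5 + (2 - 6)))) = -1517 + 168*(2*(-4)*(5 - 4 - 2*sqrt(5 - 4))) = -1517 + 168*(2*(-4)*(5 - 4 - 2*sqrt(1))) = -1517 + 168*(2*(-4)*(5 - 4 - 2*1)) = -1517 + 168*(2*(-4)*(5 - 4 - 2)) = -1517 + 168*(2*(-4)*(-1)) = -1517 + 168*8 = -1517 + 1344 = -173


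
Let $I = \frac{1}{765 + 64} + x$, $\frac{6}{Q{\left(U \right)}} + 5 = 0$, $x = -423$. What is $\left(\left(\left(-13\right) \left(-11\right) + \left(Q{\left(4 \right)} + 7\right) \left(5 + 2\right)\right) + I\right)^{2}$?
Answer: $\frac{984675166864}{17181025} \approx 57312.0$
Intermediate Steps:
$Q{\left(U \right)} = - \frac{6}{5}$ ($Q{\left(U \right)} = \frac{6}{-5 + 0} = \frac{6}{-5} = 6 \left(- \frac{1}{5}\right) = - \frac{6}{5}$)
$I = - \frac{350666}{829}$ ($I = \frac{1}{765 + 64} - 423 = \frac{1}{829} - 423 = - \frac{350666}{829} \approx -423.0$)
$\left(\left(\left(-13\right) \left(-11\right) + \left(Q{\left(4 \right)} + 7\right) \left(5 + 2\right)\right) + I\right)^{2} = \left(\left(\left(-13\right) \left(-11\right) + \left(- \frac{6}{5} + 7\right) \left(5 + 2\right)\right) - \frac{350666}{829}\right)^{2} = \left(\left(143 + \frac{29}{5} \cdot 7\right) - \frac{350666}{829}\right)^{2} = \left(\left(143 + \frac{203}{5}\right) - \frac{350666}{829}\right)^{2} = \left(\frac{918}{5} - \frac{350666}{829}\right)^{2} = \left(- \frac{992308}{4145}\right)^{2} = \frac{984675166864}{17181025}$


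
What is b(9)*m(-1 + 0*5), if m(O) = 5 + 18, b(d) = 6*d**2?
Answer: 11178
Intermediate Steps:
m(O) = 23
b(9)*m(-1 + 0*5) = (6*9**2)*23 = (6*81)*23 = 486*23 = 11178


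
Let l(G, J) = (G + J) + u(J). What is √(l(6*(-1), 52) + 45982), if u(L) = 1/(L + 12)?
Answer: √2945793/8 ≈ 214.54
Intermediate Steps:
u(L) = 1/(12 + L)
l(G, J) = G + J + 1/(12 + J) (l(G, J) = (G + J) + 1/(12 + J) = G + J + 1/(12 + J))
√(l(6*(-1), 52) + 45982) = √((1 + (12 + 52)*(6*(-1) + 52))/(12 + 52) + 45982) = √((1 + 64*(-6 + 52))/64 + 45982) = √((1 + 64*46)/64 + 45982) = √((1 + 2944)/64 + 45982) = √((1/64)*2945 + 45982) = √(2945/64 + 45982) = √(2945793/64) = √2945793/8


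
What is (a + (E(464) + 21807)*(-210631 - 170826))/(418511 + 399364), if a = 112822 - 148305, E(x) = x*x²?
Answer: -7622971923698/163575 ≈ -4.6602e+7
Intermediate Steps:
E(x) = x³
a = -35483
(a + (E(464) + 21807)*(-210631 - 170826))/(418511 + 399364) = (-35483 + (464³ + 21807)*(-210631 - 170826))/(418511 + 399364) = (-35483 + (99897344 + 21807)*(-381457))/817875 = (-35483 + 99919151*(-381457))*(1/817875) = (-35483 - 38114859583007)*(1/817875) = -38114859618490*1/817875 = -7622971923698/163575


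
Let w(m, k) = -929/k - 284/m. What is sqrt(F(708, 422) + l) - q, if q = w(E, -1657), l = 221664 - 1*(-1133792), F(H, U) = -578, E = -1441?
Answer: -1809277/2387737 + 3*sqrt(150542) ≈ 1163.2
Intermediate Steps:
l = 1355456 (l = 221664 + 1133792 = 1355456)
q = 1809277/2387737 (q = -929/(-1657) - 284/(-1441) = -929*(-1/1657) - 284*(-1/1441) = 929/1657 + 284/1441 = 1809277/2387737 ≈ 0.75774)
sqrt(F(708, 422) + l) - q = sqrt(-578 + 1355456) - 1*1809277/2387737 = sqrt(1354878) - 1809277/2387737 = 3*sqrt(150542) - 1809277/2387737 = -1809277/2387737 + 3*sqrt(150542)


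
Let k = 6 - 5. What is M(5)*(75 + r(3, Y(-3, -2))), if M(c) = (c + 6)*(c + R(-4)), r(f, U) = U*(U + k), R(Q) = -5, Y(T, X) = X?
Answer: 0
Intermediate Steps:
k = 1
r(f, U) = U*(1 + U) (r(f, U) = U*(U + 1) = U*(1 + U))
M(c) = (-5 + c)*(6 + c) (M(c) = (c + 6)*(c - 5) = (6 + c)*(-5 + c) = (-5 + c)*(6 + c))
M(5)*(75 + r(3, Y(-3, -2))) = (-30 + 5 + 5²)*(75 - 2*(1 - 2)) = (-30 + 5 + 25)*(75 - 2*(-1)) = 0*(75 + 2) = 0*77 = 0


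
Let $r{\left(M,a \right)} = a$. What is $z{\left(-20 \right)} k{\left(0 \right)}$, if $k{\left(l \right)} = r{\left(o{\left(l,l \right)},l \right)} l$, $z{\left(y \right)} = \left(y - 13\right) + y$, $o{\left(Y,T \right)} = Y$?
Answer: $0$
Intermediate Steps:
$z{\left(y \right)} = -13 + 2 y$ ($z{\left(y \right)} = \left(-13 + y\right) + y = -13 + 2 y$)
$k{\left(l \right)} = l^{2}$ ($k{\left(l \right)} = l l = l^{2}$)
$z{\left(-20 \right)} k{\left(0 \right)} = \left(-13 + 2 \left(-20\right)\right) 0^{2} = \left(-13 - 40\right) 0 = \left(-53\right) 0 = 0$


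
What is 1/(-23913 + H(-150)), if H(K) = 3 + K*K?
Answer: -1/1410 ≈ -0.00070922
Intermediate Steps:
H(K) = 3 + K²
1/(-23913 + H(-150)) = 1/(-23913 + (3 + (-150)²)) = 1/(-23913 + (3 + 22500)) = 1/(-23913 + 22503) = 1/(-1410) = -1/1410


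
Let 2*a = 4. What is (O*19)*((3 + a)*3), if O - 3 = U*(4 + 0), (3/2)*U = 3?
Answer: 3135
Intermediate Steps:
U = 2 (U = (2/3)*3 = 2)
O = 11 (O = 3 + 2*(4 + 0) = 3 + 2*4 = 3 + 8 = 11)
a = 2 (a = (1/2)*4 = 2)
(O*19)*((3 + a)*3) = (11*19)*((3 + 2)*3) = 209*(5*3) = 209*15 = 3135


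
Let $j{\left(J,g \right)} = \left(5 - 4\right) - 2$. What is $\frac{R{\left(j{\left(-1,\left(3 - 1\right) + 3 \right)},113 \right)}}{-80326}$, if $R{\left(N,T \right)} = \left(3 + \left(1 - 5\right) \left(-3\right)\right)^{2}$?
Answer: $- \frac{225}{80326} \approx -0.0028011$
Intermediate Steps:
$j{\left(J,g \right)} = -1$ ($j{\left(J,g \right)} = 1 - 2 = -1$)
$R{\left(N,T \right)} = 225$ ($R{\left(N,T \right)} = \left(3 - -12\right)^{2} = \left(3 + 12\right)^{2} = 15^{2} = 225$)
$\frac{R{\left(j{\left(-1,\left(3 - 1\right) + 3 \right)},113 \right)}}{-80326} = \frac{225}{-80326} = 225 \left(- \frac{1}{80326}\right) = - \frac{225}{80326}$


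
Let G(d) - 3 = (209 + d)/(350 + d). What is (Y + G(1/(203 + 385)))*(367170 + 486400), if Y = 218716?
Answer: 38421500421368840/205801 ≈ 1.8669e+11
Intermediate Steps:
G(d) = 3 + (209 + d)/(350 + d)
(Y + G(1/(203 + 385)))*(367170 + 486400) = (218716 + (1259 + 4/(203 + 385))/(350 + 1/(203 + 385)))*(367170 + 486400) = (218716 + (1259 + 4/588)/(350 + 1/588))*853570 = (218716 + (1259 + 4*(1/588))/(350 + 1/588))*853570 = (218716 + (1259 + 1/147)/(205801/588))*853570 = (218716 + (588/205801)*(185074/147))*853570 = (218716 + 740296/205801)*853570 = (45012711812/205801)*853570 = 38421500421368840/205801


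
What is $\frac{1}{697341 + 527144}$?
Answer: $\frac{1}{1224485} \approx 8.1667 \cdot 10^{-7}$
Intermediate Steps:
$\frac{1}{697341 + 527144} = \frac{1}{1224485}$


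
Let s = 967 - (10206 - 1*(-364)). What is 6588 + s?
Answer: -3015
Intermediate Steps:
s = -9603 (s = 967 - (10206 + 364) = 967 - 1*10570 = 967 - 10570 = -9603)
6588 + s = 6588 - 9603 = -3015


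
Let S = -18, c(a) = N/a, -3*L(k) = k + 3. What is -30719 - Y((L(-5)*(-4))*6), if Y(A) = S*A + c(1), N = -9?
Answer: -30998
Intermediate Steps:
L(k) = -1 - k/3 (L(k) = -(k + 3)/3 = -(3 + k)/3 = -1 - k/3)
c(a) = -9/a
Y(A) = -9 - 18*A (Y(A) = -18*A - 9/1 = -18*A - 9*1 = -18*A - 9 = -9 - 18*A)
-30719 - Y((L(-5)*(-4))*6) = -30719 - (-9 - 18*(-1 - ⅓*(-5))*(-4)*6) = -30719 - (-9 - 18*(-1 + 5/3)*(-4)*6) = -30719 - (-9 - 18*(⅔)*(-4)*6) = -30719 - (-9 - (-48)*6) = -30719 - (-9 - 18*(-16)) = -30719 - (-9 + 288) = -30719 - 1*279 = -30719 - 279 = -30998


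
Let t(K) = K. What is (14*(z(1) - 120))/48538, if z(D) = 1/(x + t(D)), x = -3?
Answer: -241/6934 ≈ -0.034756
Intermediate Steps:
z(D) = 1/(-3 + D)
(14*(z(1) - 120))/48538 = (14*(1/(-3 + 1) - 120))/48538 = (14*(1/(-2) - 120))*(1/48538) = (14*(-½ - 120))*(1/48538) = (14*(-241/2))*(1/48538) = -1687*1/48538 = -241/6934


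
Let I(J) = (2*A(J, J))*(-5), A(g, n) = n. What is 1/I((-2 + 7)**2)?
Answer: -1/250 ≈ -0.0040000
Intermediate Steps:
I(J) = -10*J (I(J) = (2*J)*(-5) = -10*J)
1/I((-2 + 7)**2) = 1/(-10*(-2 + 7)**2) = 1/(-10*5**2) = 1/(-10*25) = 1/(-250) = -1/250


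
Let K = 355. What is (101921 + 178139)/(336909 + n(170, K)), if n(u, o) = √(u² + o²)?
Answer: 2144425785/2579716349 - 31825*√6197/2579716349 ≈ 0.83029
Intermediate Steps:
n(u, o) = √(o² + u²)
(101921 + 178139)/(336909 + n(170, K)) = (101921 + 178139)/(336909 + √(355² + 170²)) = 280060/(336909 + √(126025 + 28900)) = 280060/(336909 + √154925) = 280060/(336909 + 5*√6197)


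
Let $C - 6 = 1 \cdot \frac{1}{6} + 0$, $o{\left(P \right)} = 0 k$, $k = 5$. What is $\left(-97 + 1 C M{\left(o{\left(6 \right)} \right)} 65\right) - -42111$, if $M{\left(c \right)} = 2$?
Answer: $\frac{128447}{3} \approx 42816.0$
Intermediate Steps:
$o{\left(P \right)} = 0$ ($o{\left(P \right)} = 0 \cdot 5 = 0$)
$C = \frac{37}{6}$ ($C = 6 + \left(1 \cdot \frac{1}{6} + 0\right) = 6 + \left(\frac{1}{6} + 0\right) = 6 + \frac{1}{6} = \frac{37}{6} \approx 6.1667$)
$\left(-97 + 1 C M{\left(o{\left(6 \right)} \right)} 65\right) - -42111 = \left(-97 + 1 \cdot \frac{37}{6} \cdot 2 \cdot 65\right) - -42111 = \left(-97 + \frac{37}{6} \cdot 2 \cdot 65\right) + 42111 = \left(-97 + \frac{37}{3} \cdot 65\right) + 42111 = \left(-97 + \frac{2405}{3}\right) + 42111 = \frac{2114}{3} + 42111 = \frac{128447}{3}$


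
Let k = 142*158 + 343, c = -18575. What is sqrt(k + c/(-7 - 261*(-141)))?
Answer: sqrt(30837491125094)/36794 ≈ 150.93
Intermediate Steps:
k = 22779 (k = 22436 + 343 = 22779)
sqrt(k + c/(-7 - 261*(-141))) = sqrt(22779 - 18575/(-7 - 261*(-141))) = sqrt(22779 - 18575/(-7 + 36801)) = sqrt(22779 - 18575/36794) = sqrt(838111951/36794) = sqrt(30837491125094)/36794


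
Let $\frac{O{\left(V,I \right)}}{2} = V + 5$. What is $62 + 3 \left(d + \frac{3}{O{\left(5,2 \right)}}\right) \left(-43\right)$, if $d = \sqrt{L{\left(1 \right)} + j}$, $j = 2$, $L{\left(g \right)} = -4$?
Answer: $\frac{853}{20} - 129 i \sqrt{2} \approx 42.65 - 182.43 i$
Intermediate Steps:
$O{\left(V,I \right)} = 10 + 2 V$ ($O{\left(V,I \right)} = 2 \left(V + 5\right) = 2 \left(5 + V\right) = 10 + 2 V$)
$d = i \sqrt{2}$ ($d = \sqrt{-4 + 2} = \sqrt{-2} = i \sqrt{2} \approx 1.4142 i$)
$62 + 3 \left(d + \frac{3}{O{\left(5,2 \right)}}\right) \left(-43\right) = 62 + 3 \left(i \sqrt{2} + \frac{3}{10 + 2 \cdot 5}\right) \left(-43\right) = 62 + 3 \left(i \sqrt{2} + \frac{3}{10 + 10}\right) \left(-43\right) = 62 + 3 \left(i \sqrt{2} + \frac{3}{20}\right) \left(-43\right) = 62 + 3 \left(\frac{3}{20} + i \sqrt{2}\right) \left(-43\right) = 62 + \left(\frac{9}{20} + 3 i \sqrt{2}\right) \left(-43\right) = 62 - \left(\frac{387}{20} + 129 i \sqrt{2}\right) = \frac{853}{20} - 129 i \sqrt{2}$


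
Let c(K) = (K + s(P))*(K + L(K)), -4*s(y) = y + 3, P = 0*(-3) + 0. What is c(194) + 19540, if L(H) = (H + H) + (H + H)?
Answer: 413985/2 ≈ 2.0699e+5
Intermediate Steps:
L(H) = 4*H (L(H) = 2*H + 2*H = 4*H)
P = 0 (P = 0 + 0 = 0)
s(y) = -3/4 - y/4 (s(y) = -(y + 3)/4 = -(3 + y)/4 = -3/4 - y/4)
c(K) = 5*K*(-3/4 + K) (c(K) = (K + (-3/4 - 1/4*0))*(K + 4*K) = (K + (-3/4 + 0))*(5*K) = (K - 3/4)*(5*K) = (-3/4 + K)*(5*K) = 5*K*(-3/4 + K))
c(194) + 19540 = (5/4)*194*(-3 + 4*194) + 19540 = (5/4)*194*(-3 + 776) + 19540 = (5/4)*194*773 + 19540 = 374905/2 + 19540 = 413985/2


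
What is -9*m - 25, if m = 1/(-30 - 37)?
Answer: -1666/67 ≈ -24.866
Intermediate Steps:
m = -1/67 (m = 1/(-67) = -1/67 ≈ -0.014925)
-9*m - 25 = -9*(-1/67) - 25 = 9/67 - 25 = -1666/67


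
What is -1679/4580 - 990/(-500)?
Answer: 36947/22900 ≈ 1.6134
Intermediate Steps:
-1679/4580 - 990/(-500) = -1679*1/4580 - 990*(-1/500) = -1679/4580 + 99/50 = 36947/22900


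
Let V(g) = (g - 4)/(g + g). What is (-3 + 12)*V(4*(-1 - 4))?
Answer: 27/5 ≈ 5.4000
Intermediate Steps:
V(g) = (-4 + g)/(2*g) (V(g) = (-4 + g)/((2*g)) = (-4 + g)*(1/(2*g)) = (-4 + g)/(2*g))
(-3 + 12)*V(4*(-1 - 4)) = (-3 + 12)*((-4 + 4*(-1 - 4))/(2*((4*(-1 - 4))))) = 9*((-4 + 4*(-5))/(2*((4*(-5))))) = 9*((1/2)*(-4 - 20)/(-20)) = 9*((1/2)*(-1/20)*(-24)) = 9*(3/5) = 27/5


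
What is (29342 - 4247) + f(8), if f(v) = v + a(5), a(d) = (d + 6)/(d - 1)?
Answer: 100423/4 ≈ 25106.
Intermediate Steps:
a(d) = (6 + d)/(-1 + d)
f(v) = 11/4 + v (f(v) = v + (6 + 5)/(-1 + 5) = v + 11/4 = 11/4 + v)
(29342 - 4247) + f(8) = (29342 - 4247) + (11/4 + 8) = 25095 + 43/4 = 100423/4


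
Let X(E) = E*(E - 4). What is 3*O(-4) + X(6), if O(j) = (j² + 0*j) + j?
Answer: 48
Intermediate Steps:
X(E) = E*(-4 + E)
O(j) = j + j² (O(j) = (j² + 0) + j = j² + j = j + j²)
3*O(-4) + X(6) = 3*(-4*(1 - 4)) + 6*(-4 + 6) = 3*(-4*(-3)) + 6*2 = 3*12 + 12 = 36 + 12 = 48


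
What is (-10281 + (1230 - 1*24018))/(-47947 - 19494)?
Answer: 33069/67441 ≈ 0.49034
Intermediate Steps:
(-10281 + (1230 - 1*24018))/(-47947 - 19494) = (-10281 + (1230 - 24018))/(-67441) = (-10281 - 22788)*(-1/67441) = -33069*(-1/67441) = 33069/67441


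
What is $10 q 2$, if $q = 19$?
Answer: $380$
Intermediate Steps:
$10 q 2 = 10 \cdot 19 \cdot 2 = 190 \cdot 2 = 380$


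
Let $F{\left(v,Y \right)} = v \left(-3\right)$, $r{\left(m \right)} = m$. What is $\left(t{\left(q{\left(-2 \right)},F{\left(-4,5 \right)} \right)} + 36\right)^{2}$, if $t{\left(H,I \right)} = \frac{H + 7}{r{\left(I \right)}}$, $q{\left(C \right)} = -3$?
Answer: $\frac{11881}{9} \approx 1320.1$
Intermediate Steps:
$F{\left(v,Y \right)} = - 3 v$
$t{\left(H,I \right)} = \frac{7 + H}{I}$ ($t{\left(H,I \right)} = \frac{H + 7}{I} = \frac{7 + H}{I}$)
$\left(t{\left(q{\left(-2 \right)},F{\left(-4,5 \right)} \right)} + 36\right)^{2} = \left(\frac{7 - 3}{\left(-3\right) \left(-4\right)} + 36\right)^{2} = \left(\frac{1}{12} \cdot 4 + 36\right)^{2} = \left(\frac{1}{3} + 36\right)^{2} = \left(\frac{109}{3}\right)^{2} = \frac{11881}{9}$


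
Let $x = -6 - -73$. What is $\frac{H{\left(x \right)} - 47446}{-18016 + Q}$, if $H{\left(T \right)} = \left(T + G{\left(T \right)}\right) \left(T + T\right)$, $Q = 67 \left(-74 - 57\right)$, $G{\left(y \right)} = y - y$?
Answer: $\frac{38468}{26793} \approx 1.4357$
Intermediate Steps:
$G{\left(y \right)} = 0$
$Q = -8777$ ($Q = 67 \left(-131\right) = -8777$)
$x = 67$ ($x = -6 + 73 = 67$)
$H{\left(T \right)} = 2 T^{2}$ ($H{\left(T \right)} = \left(T + 0\right) \left(T + T\right) = T 2 T = 2 T^{2}$)
$\frac{H{\left(x \right)} - 47446}{-18016 + Q} = \frac{2 \cdot 67^{2} - 47446}{-18016 - 8777} = \frac{2 \cdot 4489 - 47446}{-26793} = \left(8978 - 47446\right) \left(- \frac{1}{26793}\right) = \left(-38468\right) \left(- \frac{1}{26793}\right) = \frac{38468}{26793}$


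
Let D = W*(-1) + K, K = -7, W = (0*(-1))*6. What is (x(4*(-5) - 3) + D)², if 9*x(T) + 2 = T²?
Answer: 215296/81 ≈ 2658.0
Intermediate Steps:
W = 0 (W = 0*6 = 0)
x(T) = -2/9 + T²/9
D = -7 (D = 0*(-1) - 7 = 0 - 7 = -7)
(x(4*(-5) - 3) + D)² = ((-2/9 + (4*(-5) - 3)²/9) - 7)² = ((-2/9 + (-20 - 3)²/9) - 7)² = ((-2/9 + (⅑)*(-23)²) - 7)² = ((-2/9 + (⅑)*529) - 7)² = ((-2/9 + 529/9) - 7)² = (527/9 - 7)² = (464/9)² = 215296/81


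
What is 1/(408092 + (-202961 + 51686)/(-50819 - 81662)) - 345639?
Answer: -18686829968112272/54064587527 ≈ -3.4564e+5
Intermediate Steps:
1/(408092 + (-202961 + 51686)/(-50819 - 81662)) - 345639 = 1/(408092 - 151275/(-132481)) - 345639 = 1/(408092 - 151275*(-1/132481)) - 345639 = 1/(408092 + 151275/132481) - 345639 = 1/(54064587527/132481) - 345639 = 132481/54064587527 - 345639 = -18686829968112272/54064587527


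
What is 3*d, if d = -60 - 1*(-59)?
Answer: -3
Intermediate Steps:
d = -1 (d = -60 + 59 = -1)
3*d = 3*(-1) = -3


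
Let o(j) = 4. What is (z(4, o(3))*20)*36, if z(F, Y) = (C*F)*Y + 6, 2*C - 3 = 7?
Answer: 61920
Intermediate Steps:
C = 5 (C = 3/2 + (½)*7 = 3/2 + 7/2 = 5)
z(F, Y) = 6 + 5*F*Y (z(F, Y) = (5*F)*Y + 6 = 5*F*Y + 6 = 6 + 5*F*Y)
(z(4, o(3))*20)*36 = ((6 + 5*4*4)*20)*36 = ((6 + 80)*20)*36 = (86*20)*36 = 1720*36 = 61920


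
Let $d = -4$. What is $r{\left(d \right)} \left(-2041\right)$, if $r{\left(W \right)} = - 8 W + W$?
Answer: $-57148$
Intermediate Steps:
$r{\left(W \right)} = - 7 W$
$r{\left(d \right)} \left(-2041\right) = \left(-7\right) \left(-4\right) \left(-2041\right) = 28 \left(-2041\right) = -57148$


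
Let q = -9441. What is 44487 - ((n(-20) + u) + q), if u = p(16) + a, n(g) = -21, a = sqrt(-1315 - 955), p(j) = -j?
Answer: 53965 - I*sqrt(2270) ≈ 53965.0 - 47.645*I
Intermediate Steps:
a = I*sqrt(2270) (a = sqrt(-2270) = I*sqrt(2270) ≈ 47.645*I)
u = -16 + I*sqrt(2270) (u = -1*16 + I*sqrt(2270) = -16 + I*sqrt(2270) ≈ -16.0 + 47.645*I)
44487 - ((n(-20) + u) + q) = 44487 - ((-21 + (-16 + I*sqrt(2270))) - 9441) = 44487 - ((-37 + I*sqrt(2270)) - 9441) = 44487 - (-9478 + I*sqrt(2270)) = 44487 + (9478 - I*sqrt(2270)) = 53965 - I*sqrt(2270)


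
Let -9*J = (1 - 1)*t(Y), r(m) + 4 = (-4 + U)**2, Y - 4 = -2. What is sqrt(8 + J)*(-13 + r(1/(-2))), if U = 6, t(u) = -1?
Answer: -26*sqrt(2) ≈ -36.770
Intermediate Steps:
Y = 2 (Y = 4 - 2 = 2)
r(m) = 0 (r(m) = -4 + (-4 + 6)**2 = -4 + 2**2 = -4 + 4 = 0)
J = 0 (J = -(1 - 1)*(-1)/9 = -0*(-1) = -1/9*0 = 0)
sqrt(8 + J)*(-13 + r(1/(-2))) = sqrt(8 + 0)*(-13 + 0) = sqrt(8)*(-13) = (2*sqrt(2))*(-13) = -26*sqrt(2)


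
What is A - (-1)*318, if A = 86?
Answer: 404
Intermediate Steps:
A - (-1)*318 = 86 - (-1)*318 = 86 - 1*(-318) = 86 + 318 = 404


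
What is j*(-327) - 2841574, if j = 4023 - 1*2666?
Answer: -3285313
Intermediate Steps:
j = 1357 (j = 4023 - 2666 = 1357)
j*(-327) - 2841574 = 1357*(-327) - 2841574 = -443739 - 2841574 = -3285313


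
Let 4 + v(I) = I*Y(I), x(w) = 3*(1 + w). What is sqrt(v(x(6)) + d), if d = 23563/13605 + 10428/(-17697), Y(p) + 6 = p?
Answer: sqrt(2010513740143009290)/80255895 ≈ 17.668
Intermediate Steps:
Y(p) = -6 + p
x(w) = 3 + 3*w
v(I) = -4 + I*(-6 + I)
d = 91707157/80255895 (d = 23563*(1/13605) + 10428*(-1/17697) = 23563/13605 - 3476/5899 = 91707157/80255895 ≈ 1.1427)
sqrt(v(x(6)) + d) = sqrt((-4 + (3 + 3*6)*(-6 + (3 + 3*6))) + 91707157/80255895) = sqrt((-4 + (3 + 18)*(-6 + (3 + 18))) + 91707157/80255895) = sqrt((-4 + 21*(-6 + 21)) + 91707157/80255895) = sqrt((-4 + 21*15) + 91707157/80255895) = sqrt((-4 + 315) + 91707157/80255895) = sqrt(311 + 91707157/80255895) = sqrt(25051290502/80255895) = sqrt(2010513740143009290)/80255895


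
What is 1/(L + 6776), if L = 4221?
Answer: 1/10997 ≈ 9.0934e-5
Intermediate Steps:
1/(L + 6776) = 1/(4221 + 6776) = 1/10997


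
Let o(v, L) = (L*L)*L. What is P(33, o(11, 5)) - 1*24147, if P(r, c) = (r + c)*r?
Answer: -18933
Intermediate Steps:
o(v, L) = L³ (o(v, L) = L²*L = L³)
P(r, c) = r*(c + r) (P(r, c) = (c + r)*r = r*(c + r))
P(33, o(11, 5)) - 1*24147 = 33*(5³ + 33) - 1*24147 = 33*(125 + 33) - 24147 = 33*158 - 24147 = 5214 - 24147 = -18933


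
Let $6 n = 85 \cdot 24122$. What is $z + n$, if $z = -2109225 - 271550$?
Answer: $- \frac{6117140}{3} \approx -2.039 \cdot 10^{6}$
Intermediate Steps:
$z = -2380775$ ($z = -2109225 - 271550 = -2380775$)
$n = \frac{1025185}{3}$ ($n = \frac{85 \cdot 24122}{6} = \frac{1}{6} \cdot 2050370 = \frac{1025185}{3} \approx 3.4173 \cdot 10^{5}$)
$z + n = -2380775 + \frac{1025185}{3} = - \frac{6117140}{3}$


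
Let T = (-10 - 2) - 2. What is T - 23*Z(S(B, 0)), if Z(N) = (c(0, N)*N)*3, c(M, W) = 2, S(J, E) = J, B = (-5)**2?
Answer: -3464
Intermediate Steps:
B = 25
T = -14 (T = -12 - 2 = -14)
Z(N) = 6*N (Z(N) = (2*N)*3 = 6*N)
T - 23*Z(S(B, 0)) = -14 - 138*25 = -14 - 23*150 = -14 - 3450 = -3464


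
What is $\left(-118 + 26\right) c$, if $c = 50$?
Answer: $-4600$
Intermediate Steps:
$\left(-118 + 26\right) c = \left(-118 + 26\right) 50 = \left(-92\right) 50 = -4600$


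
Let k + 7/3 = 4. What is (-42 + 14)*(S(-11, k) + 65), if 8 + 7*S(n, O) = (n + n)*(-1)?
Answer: -1876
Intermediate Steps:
k = 5/3 (k = -7/3 + 4 = 5/3 ≈ 1.6667)
S(n, O) = -8/7 - 2*n/7 (S(n, O) = -8/7 + ((n + n)*(-1))/7 = -8/7 + ((2*n)*(-1))/7 = -8/7 + (-2*n)/7 = -8/7 - 2*n/7)
(-42 + 14)*(S(-11, k) + 65) = (-42 + 14)*((-8/7 - 2/7*(-11)) + 65) = -28*((-8/7 + 22/7) + 65) = -28*(2 + 65) = -28*67 = -1876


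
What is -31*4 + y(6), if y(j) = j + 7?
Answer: -111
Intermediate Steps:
y(j) = 7 + j
-31*4 + y(6) = -31*4 + (7 + 6) = -124 + 13 = -111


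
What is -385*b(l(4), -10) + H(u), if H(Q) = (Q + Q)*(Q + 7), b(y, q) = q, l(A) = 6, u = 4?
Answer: 3938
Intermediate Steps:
H(Q) = 2*Q*(7 + Q) (H(Q) = (2*Q)*(7 + Q) = 2*Q*(7 + Q))
-385*b(l(4), -10) + H(u) = -385*(-10) + 2*4*(7 + 4) = 3850 + 2*4*11 = 3850 + 88 = 3938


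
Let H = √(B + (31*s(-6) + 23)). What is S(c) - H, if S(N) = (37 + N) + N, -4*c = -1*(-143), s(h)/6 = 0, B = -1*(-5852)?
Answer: -69/2 - 5*√235 ≈ -111.15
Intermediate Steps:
B = 5852
s(h) = 0 (s(h) = 6*0 = 0)
c = -143/4 (c = -(-1)*(-143)/4 = -¼*143 = -143/4 ≈ -35.750)
H = 5*√235 (H = √(5852 + (31*0 + 23)) = √(5852 + (0 + 23)) = √(5852 + 23) = √5875 = 5*√235 ≈ 76.649)
S(N) = 37 + 2*N
S(c) - H = (37 + 2*(-143/4)) - 5*√235 = (37 - 143/2) - 5*√235 = -69/2 - 5*√235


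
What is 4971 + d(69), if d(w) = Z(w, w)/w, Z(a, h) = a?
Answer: 4972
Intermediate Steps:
d(w) = 1 (d(w) = w/w = 1)
4971 + d(69) = 4971 + 1 = 4972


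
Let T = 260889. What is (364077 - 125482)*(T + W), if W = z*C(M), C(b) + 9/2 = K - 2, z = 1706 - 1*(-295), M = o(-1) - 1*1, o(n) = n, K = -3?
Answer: 115422478605/2 ≈ 5.7711e+10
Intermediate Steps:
M = -2 (M = -1 - 1*1 = -1 - 1 = -2)
z = 2001 (z = 1706 + 295 = 2001)
C(b) = -19/2 (C(b) = -9/2 + (-3 - 2) = -9/2 - 5 = -19/2)
W = -38019/2 (W = 2001*(-19/2) = -38019/2 ≈ -19010.)
(364077 - 125482)*(T + W) = (364077 - 125482)*(260889 - 38019/2) = 238595*(483759/2) = 115422478605/2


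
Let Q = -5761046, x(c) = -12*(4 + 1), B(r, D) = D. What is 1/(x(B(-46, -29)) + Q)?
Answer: -1/5761106 ≈ -1.7358e-7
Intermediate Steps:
x(c) = -60 (x(c) = -12*5 = -60)
1/(x(B(-46, -29)) + Q) = 1/(-60 - 5761046) = 1/(-5761106) = -1/5761106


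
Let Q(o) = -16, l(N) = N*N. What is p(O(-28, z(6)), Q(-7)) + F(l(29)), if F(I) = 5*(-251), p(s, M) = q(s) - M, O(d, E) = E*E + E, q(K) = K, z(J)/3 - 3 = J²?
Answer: 12567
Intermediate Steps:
z(J) = 9 + 3*J²
l(N) = N²
O(d, E) = E + E² (O(d, E) = E² + E = E + E²)
p(s, M) = s - M
F(I) = -1255
p(O(-28, z(6)), Q(-7)) + F(l(29)) = ((9 + 3*6²)*(1 + (9 + 3*6²)) - 1*(-16)) - 1255 = ((9 + 3*36)*(1 + (9 + 3*36)) + 16) - 1255 = ((9 + 108)*(1 + (9 + 108)) + 16) - 1255 = (117*(1 + 117) + 16) - 1255 = (117*118 + 16) - 1255 = (13806 + 16) - 1255 = 13822 - 1255 = 12567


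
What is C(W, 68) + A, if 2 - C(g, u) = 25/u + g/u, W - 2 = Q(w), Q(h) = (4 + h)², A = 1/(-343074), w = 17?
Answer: -28475159/5832258 ≈ -4.8824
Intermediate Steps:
A = -1/343074 ≈ -2.9148e-6
W = 443 (W = 2 + (4 + 17)² = 2 + 21² = 2 + 441 = 443)
C(g, u) = 2 - 25/u - g/u (C(g, u) = 2 - (25/u + g/u) = 2 + (-25/u - g/u) = 2 - 25/u - g/u)
C(W, 68) + A = (-25 - 1*443 + 2*68)/68 - 1/343074 = (-25 - 443 + 136)/68 - 1/343074 = (1/68)*(-332) - 1/343074 = -83/17 - 1/343074 = -28475159/5832258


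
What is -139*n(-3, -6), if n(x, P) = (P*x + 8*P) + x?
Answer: 4587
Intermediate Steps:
n(x, P) = x + 8*P + P*x (n(x, P) = (8*P + P*x) + x = x + 8*P + P*x)
-139*n(-3, -6) = -139*(-3 + 8*(-6) - 6*(-3)) = -139*(-3 - 48 + 18) = -139*(-33) = 4587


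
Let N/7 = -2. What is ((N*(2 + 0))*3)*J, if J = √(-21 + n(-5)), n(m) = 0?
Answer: -84*I*√21 ≈ -384.94*I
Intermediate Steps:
N = -14 (N = 7*(-2) = -14)
J = I*√21 (J = √(-21 + 0) = √(-21) = I*√21 ≈ 4.5826*I)
((N*(2 + 0))*3)*J = (-14*(2 + 0)*3)*(I*√21) = (-14*2*3)*(I*√21) = (-28*3)*(I*√21) = -84*I*√21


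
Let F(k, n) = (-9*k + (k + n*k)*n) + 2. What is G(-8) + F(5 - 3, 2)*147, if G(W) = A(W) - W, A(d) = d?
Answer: -588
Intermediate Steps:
F(k, n) = 2 - 9*k + n*(k + k*n) (F(k, n) = (-9*k + (k + k*n)*n) + 2 = (-9*k + n*(k + k*n)) + 2 = 2 - 9*k + n*(k + k*n))
G(W) = 0 (G(W) = W - W = 0)
G(-8) + F(5 - 3, 2)*147 = 0 + (2 - 9*(5 - 3) + (5 - 3)*2 + (5 - 3)*2²)*147 = 0 + (2 - 9*2 + 2*2 + 2*4)*147 = 0 + (2 - 18 + 4 + 8)*147 = 0 - 4*147 = 0 - 588 = -588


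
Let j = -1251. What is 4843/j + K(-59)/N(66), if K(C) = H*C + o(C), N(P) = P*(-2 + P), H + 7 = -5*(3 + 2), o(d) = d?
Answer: -6056251/1761408 ≈ -3.4383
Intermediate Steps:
H = -32 (H = -7 - 5*(3 + 2) = -7 - 5*5 = -7 - 25 = -32)
K(C) = -31*C (K(C) = -32*C + C = -31*C)
4843/j + K(-59)/N(66) = 4843/(-1251) + (-31*(-59))/((66*(-2 + 66))) = 4843*(-1/1251) + 1829/((66*64)) = -4843/1251 + 1829/4224 = -6056251/1761408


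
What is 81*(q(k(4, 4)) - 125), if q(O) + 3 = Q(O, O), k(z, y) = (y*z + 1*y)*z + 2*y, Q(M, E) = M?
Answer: -3240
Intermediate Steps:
k(z, y) = 2*y + z*(y + y*z) (k(z, y) = (y*z + y)*z + 2*y = (y + y*z)*z + 2*y = z*(y + y*z) + 2*y = 2*y + z*(y + y*z))
q(O) = -3 + O
81*(q(k(4, 4)) - 125) = 81*((-3 + 4*(2 + 4 + 4²)) - 125) = 81*((-3 + 4*(2 + 4 + 16)) - 125) = 81*((-3 + 4*22) - 125) = 81*((-3 + 88) - 125) = 81*(85 - 125) = 81*(-40) = -3240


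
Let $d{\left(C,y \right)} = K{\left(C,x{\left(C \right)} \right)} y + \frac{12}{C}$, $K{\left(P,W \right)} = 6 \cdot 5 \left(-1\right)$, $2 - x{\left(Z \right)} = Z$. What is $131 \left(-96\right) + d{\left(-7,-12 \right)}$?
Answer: $- \frac{85524}{7} \approx -12218.0$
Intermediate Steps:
$x{\left(Z \right)} = 2 - Z$
$K{\left(P,W \right)} = -30$ ($K{\left(P,W \right)} = 30 \left(-1\right) = -30$)
$d{\left(C,y \right)} = - 30 y + \frac{12}{C}$
$131 \left(-96\right) + d{\left(-7,-12 \right)} = 131 \left(-96\right) + \left(\left(-30\right) \left(-12\right) + \frac{12}{-7}\right) = -12576 + \left(360 + 12 \left(- \frac{1}{7}\right)\right) = -12576 + \left(360 - \frac{12}{7}\right) = -12576 + \frac{2508}{7} = - \frac{85524}{7}$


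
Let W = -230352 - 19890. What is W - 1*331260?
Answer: -581502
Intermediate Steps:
W = -250242
W - 1*331260 = -250242 - 1*331260 = -250242 - 331260 = -581502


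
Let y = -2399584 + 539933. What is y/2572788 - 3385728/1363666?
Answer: -5623351605115/1754211760404 ≈ -3.2056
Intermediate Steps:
y = -1859651
y/2572788 - 3385728/1363666 = -1859651/2572788 - 3385728/1363666 = -1859651*1/2572788 - 3385728*1/1363666 = -1859651/2572788 - 1692864/681833 = -5623351605115/1754211760404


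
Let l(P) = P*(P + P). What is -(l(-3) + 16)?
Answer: -34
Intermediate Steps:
l(P) = 2*P**2 (l(P) = P*(2*P) = 2*P**2)
-(l(-3) + 16) = -(2*(-3)**2 + 16) = -(2*9 + 16) = -(18 + 16) = -1*34 = -34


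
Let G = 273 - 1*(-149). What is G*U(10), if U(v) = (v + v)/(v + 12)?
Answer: 4220/11 ≈ 383.64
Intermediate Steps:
G = 422 (G = 273 + 149 = 422)
U(v) = 2*v/(12 + v) (U(v) = (2*v)/(12 + v) = 2*v/(12 + v))
G*U(10) = 422*(2*10/(12 + 10)) = 422*(2*10/22) = 422*(2*10*(1/22)) = 422*(10/11) = 4220/11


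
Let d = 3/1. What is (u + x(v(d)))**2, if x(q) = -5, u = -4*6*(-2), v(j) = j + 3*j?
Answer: 1849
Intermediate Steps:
d = 3 (d = 3*1 = 3)
v(j) = 4*j
u = 48 (u = -24*(-2) = 48)
(u + x(v(d)))**2 = (48 - 5)**2 = 43**2 = 1849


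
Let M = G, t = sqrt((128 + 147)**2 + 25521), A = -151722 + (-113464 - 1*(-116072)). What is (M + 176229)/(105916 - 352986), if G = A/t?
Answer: -176229/247070 + 74557*sqrt(101146)/12495071110 ≈ -0.71138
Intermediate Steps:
A = -149114 (A = -151722 + (-113464 + 116072) = -151722 + 2608 = -149114)
t = sqrt(101146) (t = sqrt(275**2 + 25521) = sqrt(75625 + 25521) = sqrt(101146) ≈ 318.03)
G = -74557*sqrt(101146)/50573 (G = -149114*sqrt(101146)/101146 = -74557*sqrt(101146)/50573 ≈ -468.86)
M = -74557*sqrt(101146)/50573 ≈ -468.86
(M + 176229)/(105916 - 352986) = (-74557*sqrt(101146)/50573 + 176229)/(105916 - 352986) = (176229 - 74557*sqrt(101146)/50573)/(-247070) = (176229 - 74557*sqrt(101146)/50573)*(-1/247070) = -176229/247070 + 74557*sqrt(101146)/12495071110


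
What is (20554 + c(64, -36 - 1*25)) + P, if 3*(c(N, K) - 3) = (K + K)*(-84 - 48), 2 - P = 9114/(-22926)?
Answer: 99068586/3821 ≈ 25927.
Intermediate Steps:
P = 9161/3821 (P = 2 - 9114/(-22926) = 2 - 9114*(-1)/22926 = 2 - 1*(-1519/3821) = 2 + 1519/3821 = 9161/3821 ≈ 2.3975)
c(N, K) = 3 - 88*K (c(N, K) = 3 + ((K + K)*(-84 - 48))/3 = 3 + ((2*K)*(-132))/3 = 3 + (-264*K)/3 = 3 - 88*K)
(20554 + c(64, -36 - 1*25)) + P = (20554 + (3 - 88*(-36 - 1*25))) + 9161/3821 = (20554 + (3 - 88*(-36 - 25))) + 9161/3821 = (20554 + (3 - 88*(-61))) + 9161/3821 = (20554 + (3 + 5368)) + 9161/3821 = (20554 + 5371) + 9161/3821 = 25925 + 9161/3821 = 99068586/3821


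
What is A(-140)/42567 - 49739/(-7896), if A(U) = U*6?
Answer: 100505113/16005192 ≈ 6.2795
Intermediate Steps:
A(U) = 6*U
A(-140)/42567 - 49739/(-7896) = (6*(-140))/42567 - 49739/(-7896) = -840*1/42567 - 49739*(-1/7896) = -40/2027 + 49739/7896 = 100505113/16005192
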